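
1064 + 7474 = 8538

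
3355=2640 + 715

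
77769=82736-4967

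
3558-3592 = -34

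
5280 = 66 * 80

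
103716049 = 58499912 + 45216137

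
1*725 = 725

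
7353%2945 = 1463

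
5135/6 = 855 + 5/6 ≈ 855.83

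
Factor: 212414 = 2^1*106207^1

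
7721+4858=12579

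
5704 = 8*713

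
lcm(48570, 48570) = 48570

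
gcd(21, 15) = 3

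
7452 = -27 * (-276)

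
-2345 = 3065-5410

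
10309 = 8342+1967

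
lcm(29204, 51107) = 204428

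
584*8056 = 4704704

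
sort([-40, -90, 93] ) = [-90, -40, 93] 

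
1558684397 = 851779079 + 706905318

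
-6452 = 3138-9590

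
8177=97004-88827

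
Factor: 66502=2^1 * 41^1 * 811^1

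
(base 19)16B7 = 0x2419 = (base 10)9241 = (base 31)9J3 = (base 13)428B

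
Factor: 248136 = 2^3*3^1*7^2*211^1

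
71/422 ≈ 0.168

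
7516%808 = 244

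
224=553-329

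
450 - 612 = -162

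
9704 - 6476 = 3228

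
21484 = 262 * 82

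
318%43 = 17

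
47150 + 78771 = 125921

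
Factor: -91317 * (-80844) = 2^2 * 3^2 * 61^1 * 499^1 * 6737^1 = 7382431548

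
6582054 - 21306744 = -14724690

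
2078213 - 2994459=-916246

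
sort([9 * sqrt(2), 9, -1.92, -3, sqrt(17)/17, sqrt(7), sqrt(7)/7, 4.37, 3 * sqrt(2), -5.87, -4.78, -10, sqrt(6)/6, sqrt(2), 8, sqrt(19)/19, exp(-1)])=[-10, -5.87, -4.78, -3, -1.92, sqrt(19)/19, sqrt(17)/17, exp(-1), sqrt(7)/7, sqrt(6)/6, sqrt(2), sqrt(7), 3 * sqrt(2), 4.37, 8, 9, 9 * sqrt(2)]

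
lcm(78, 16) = 624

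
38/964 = 19/482 ≈ 0.0394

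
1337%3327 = 1337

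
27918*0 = 0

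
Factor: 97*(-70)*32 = -1*2^6*5^1*7^1*97^1 = -217280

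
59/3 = 19 + 2/3 ≈ 19.67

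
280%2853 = 280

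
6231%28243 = 6231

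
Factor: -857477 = -1*61^1*14057^1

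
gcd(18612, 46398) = 66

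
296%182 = 114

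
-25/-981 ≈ 0.0255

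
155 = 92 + 63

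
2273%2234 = 39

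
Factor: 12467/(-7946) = -1*2^(-1)*7^1*13^1*29^(-1) = -91/58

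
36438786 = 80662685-44223899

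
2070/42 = 345/7 ≈ 49.29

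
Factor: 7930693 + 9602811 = 2^6*19^1*14419^1 = 17533504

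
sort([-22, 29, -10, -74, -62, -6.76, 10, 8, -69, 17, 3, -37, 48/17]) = [-74, -69, -62, -37, -22, -10, -6.76, 48/17, 3, 8, 10, 17, 29]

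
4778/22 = 217 + 2/11 ≈ 217.18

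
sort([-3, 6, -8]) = [-8, -3, 6]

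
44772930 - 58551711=-13778781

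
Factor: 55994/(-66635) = -1*2^1*5^(-1)*13327^(-1)*27997^1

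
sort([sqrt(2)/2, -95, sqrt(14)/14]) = [-95, sqrt(14)/14, sqrt(2)/2]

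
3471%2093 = 1378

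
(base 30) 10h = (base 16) 395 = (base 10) 917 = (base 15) 412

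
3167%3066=101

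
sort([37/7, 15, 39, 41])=[37/7, 15, 39, 41]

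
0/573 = 0 = 0.00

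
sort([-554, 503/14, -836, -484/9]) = [-836, -554, -484/9, 503/14]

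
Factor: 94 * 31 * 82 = 2^2 * 31^1 * 41^1 * 47^1 = 238948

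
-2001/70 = -28-41/70≈-28.59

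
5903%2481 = 941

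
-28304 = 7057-35361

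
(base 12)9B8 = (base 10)1436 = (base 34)188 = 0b10110011100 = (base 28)1N8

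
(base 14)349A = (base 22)IK0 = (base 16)23C0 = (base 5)243102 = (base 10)9152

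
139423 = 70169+69254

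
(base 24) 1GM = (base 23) 1JG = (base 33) TP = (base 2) 1111010110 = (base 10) 982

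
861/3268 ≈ 0.263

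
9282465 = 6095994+3186471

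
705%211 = 72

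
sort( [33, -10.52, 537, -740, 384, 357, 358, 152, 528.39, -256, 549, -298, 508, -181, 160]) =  [-740, -298, -256, -181, -10.52, 33, 152, 160, 357, 358, 384, 508, 528.39, 537, 549]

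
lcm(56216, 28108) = 56216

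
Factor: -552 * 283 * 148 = -1 * 2^5 * 3^1 * 23^1 * 37^1 * 283^1 = -23119968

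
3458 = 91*38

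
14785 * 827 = 12227195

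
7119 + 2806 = 9925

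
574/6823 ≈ 0.0841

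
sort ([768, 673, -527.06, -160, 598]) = [-527.06, -160, 598, 673, 768]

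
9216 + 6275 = 15491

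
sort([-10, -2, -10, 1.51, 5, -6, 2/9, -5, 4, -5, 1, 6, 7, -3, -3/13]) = [-10, -10, -6, -5, -5, -3, -2, -3/13, 2/9, 1, 1.51, 4, 5, 6, 7]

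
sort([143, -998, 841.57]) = [-998, 143, 841.57]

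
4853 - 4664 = 189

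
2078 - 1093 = 985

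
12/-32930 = -6/16465≈-0.000364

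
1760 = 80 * 22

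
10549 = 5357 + 5192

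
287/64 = 4 + 31/64 ≈ 4.48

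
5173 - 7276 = -2103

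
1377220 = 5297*260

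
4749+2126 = 6875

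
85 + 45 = 130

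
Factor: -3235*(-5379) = 3^1*5^1*11^1*163^1*647^1 = 17401065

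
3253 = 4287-1034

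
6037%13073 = 6037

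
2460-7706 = -5246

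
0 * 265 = 0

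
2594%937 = 720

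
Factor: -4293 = -1*3^4*53^1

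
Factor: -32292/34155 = -1*2^2*5^(-1)*11^(-1)*13^1 = -52/55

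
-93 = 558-651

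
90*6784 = 610560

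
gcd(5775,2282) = 7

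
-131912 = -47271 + -84641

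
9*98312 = 884808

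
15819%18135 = 15819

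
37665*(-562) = -21167730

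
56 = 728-672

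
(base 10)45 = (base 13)36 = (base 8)55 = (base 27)1i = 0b101101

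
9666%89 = 54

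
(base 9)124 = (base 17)61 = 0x67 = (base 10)103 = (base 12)87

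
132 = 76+56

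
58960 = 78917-19957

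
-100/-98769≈0.00101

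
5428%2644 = 140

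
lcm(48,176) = 528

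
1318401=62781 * 21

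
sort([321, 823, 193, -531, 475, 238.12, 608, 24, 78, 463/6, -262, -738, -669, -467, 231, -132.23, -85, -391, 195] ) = [-738, -669, -531, -467, -391, -262, -132.23, -85, 24, 463/6, 78, 193, 195, 231, 238.12, 321, 475, 608, 823] 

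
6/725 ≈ 0.00828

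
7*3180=22260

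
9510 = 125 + 9385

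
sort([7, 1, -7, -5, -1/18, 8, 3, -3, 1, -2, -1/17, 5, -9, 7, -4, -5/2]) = [-9, -7, -5, -4, -3, -5/2, -2, -1/17, -1/18, 1, 1, 3, 5, 7, 7, 8]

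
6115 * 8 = 48920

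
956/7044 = 239/1761 ≈ 0.136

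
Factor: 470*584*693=2^4*3^2*5^1*7^1*11^1*47^1*73^1=190214640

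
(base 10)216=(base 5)1331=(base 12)160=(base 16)d8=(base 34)6c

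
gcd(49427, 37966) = 1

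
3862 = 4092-230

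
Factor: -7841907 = -1*3^3*290441^1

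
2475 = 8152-5677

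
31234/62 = 503 + 24/31 ≈ 503.77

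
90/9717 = 30/3239 ≈ 0.00926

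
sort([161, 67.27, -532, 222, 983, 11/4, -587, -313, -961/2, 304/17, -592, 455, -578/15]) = [-592, -587, -532, -961/2, -313, -578/15, 11/4, 304/17, 67.27, 161, 222, 455, 983]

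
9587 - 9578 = 9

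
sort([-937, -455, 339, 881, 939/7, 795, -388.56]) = [-937, -455, -388.56, 939/7, 339, 795, 881]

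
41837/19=2201 + 18/19 ≈ 2201.95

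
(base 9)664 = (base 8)1040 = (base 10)544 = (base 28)jc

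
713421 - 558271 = 155150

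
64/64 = 1 = 1.00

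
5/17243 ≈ 0.000290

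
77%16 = 13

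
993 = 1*993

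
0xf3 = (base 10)243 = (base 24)a3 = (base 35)6x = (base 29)8b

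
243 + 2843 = 3086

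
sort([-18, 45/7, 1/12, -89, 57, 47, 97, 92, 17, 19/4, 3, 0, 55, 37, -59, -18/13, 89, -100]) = [-100, -89, -59, -18, -18/13, 0, 1/12, 3, 19/4, 45/7, 17, 37, 47, 55, 57, 89, 92, 97]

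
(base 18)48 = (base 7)143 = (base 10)80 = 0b1010000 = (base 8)120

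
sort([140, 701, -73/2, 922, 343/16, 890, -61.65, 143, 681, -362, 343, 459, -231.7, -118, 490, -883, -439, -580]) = [-883, -580, -439, -362, -231.7, -118, -61.65, -73/2, 343/16, 140, 143, 343, 459, 490, 681, 701, 890, 922]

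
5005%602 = 189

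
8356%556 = 16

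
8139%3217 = 1705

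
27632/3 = 9210 + 2/3 ≈ 9210.67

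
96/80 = 1+1/5 = 1.20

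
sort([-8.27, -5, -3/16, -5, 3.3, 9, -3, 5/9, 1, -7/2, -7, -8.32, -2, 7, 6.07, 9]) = [-8.32, -8.27, -7, -5, -5, -7/2, -3, -2, -3/16, 5/9, 1, 3.3, 6.07, 7, 9, 9]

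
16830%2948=2090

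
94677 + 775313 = 869990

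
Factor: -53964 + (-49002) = -1*2^1*3^1*131^2 = -102966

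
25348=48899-23551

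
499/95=5 + 24/95 ≈ 5.25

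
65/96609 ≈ 0.000673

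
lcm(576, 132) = 6336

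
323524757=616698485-293173728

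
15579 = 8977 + 6602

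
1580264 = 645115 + 935149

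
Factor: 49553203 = 7^1*73^1*96973^1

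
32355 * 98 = 3170790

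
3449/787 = 4 + 301/787 ≈ 4.38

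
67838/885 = 76 + 578/885 ≈ 76.65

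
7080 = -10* (-708)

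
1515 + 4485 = 6000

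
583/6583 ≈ 0.0886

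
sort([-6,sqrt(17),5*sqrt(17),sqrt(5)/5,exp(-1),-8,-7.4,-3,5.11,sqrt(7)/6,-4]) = [-8,-7.4,-6,-4,-3,exp(-1),sqrt(7)/6,sqrt(5)/5,sqrt(17),5.11,5*sqrt(17)]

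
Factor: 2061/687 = 3^1 = 3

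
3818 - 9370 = -5552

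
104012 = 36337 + 67675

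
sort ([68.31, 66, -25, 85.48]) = [-25, 66, 68.31, 85.48]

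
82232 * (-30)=-2466960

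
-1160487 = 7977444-9137931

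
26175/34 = 769 + 29/34 ≈ 769.85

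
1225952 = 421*2912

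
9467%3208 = 3051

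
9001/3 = 3000 + 1/3 ≈ 3000.33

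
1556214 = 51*30514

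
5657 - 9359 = -3702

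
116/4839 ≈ 0.0240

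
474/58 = 8 + 5/29 ≈ 8.17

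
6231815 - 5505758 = 726057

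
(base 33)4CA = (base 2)1001010011010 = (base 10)4762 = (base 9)6471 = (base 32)4KQ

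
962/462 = 481/231 ≈ 2.08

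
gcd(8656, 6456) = 8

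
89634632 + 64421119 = 154055751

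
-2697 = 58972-61669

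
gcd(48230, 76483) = 1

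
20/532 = 5/133 ≈ 0.0376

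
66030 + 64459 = 130489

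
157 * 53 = 8321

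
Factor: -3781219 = -1 * 13^1 * 239^1 * 1217^1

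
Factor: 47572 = 2^2*7^1*1699^1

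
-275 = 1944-2219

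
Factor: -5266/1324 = -1 * 2^(-1) * 331^(-1) * 2633^1 = -2633/662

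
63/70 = 9/10 = 0.90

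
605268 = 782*774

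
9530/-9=-1058 - 8/9 ≈ -1058.89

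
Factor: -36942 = -1 * 2^1 * 3^1 * 47^1 * 131^1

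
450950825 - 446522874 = 4427951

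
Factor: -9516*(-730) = 2^3*3^1*5^1*13^1*61^1*73^1 = 6946680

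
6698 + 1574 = 8272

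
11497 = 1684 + 9813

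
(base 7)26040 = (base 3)100110010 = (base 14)2720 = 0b1101011101000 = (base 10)6888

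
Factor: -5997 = -1*3^1*1999^1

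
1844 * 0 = 0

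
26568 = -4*(-6642)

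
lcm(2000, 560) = 14000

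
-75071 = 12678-87749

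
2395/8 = 299+3/8 ≈ 299.38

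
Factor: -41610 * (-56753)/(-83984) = -1 * 2^(-3) * 3^1 * 5^1 * 19^2 * 73^1 * 103^1 * 181^(-1) = -40715385/1448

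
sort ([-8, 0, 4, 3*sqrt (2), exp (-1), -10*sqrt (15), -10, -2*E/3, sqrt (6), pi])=[-10*sqrt (15), -10, -8, -2*E/3, 0, exp (-1), sqrt (6), pi, 4, 3*sqrt (2)]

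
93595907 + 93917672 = 187513579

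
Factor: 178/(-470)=-1*5^(-1)*47^(-1)*89^1=-89/235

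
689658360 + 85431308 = 775089668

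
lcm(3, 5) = 15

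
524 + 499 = 1023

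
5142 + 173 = 5315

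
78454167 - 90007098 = -11552931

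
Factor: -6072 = -1*2^3*3^1*11^1*23^1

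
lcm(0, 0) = 0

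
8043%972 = 267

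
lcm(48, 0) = 0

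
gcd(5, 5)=5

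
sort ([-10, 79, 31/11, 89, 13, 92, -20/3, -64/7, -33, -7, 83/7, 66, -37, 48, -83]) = [-83, -37, -33, -10, -64/7, -7, -20/3, 31/11, 83/7, 13, 48, 66, 79, 89, 92]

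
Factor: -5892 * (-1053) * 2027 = 2^2 * 3^5 * 13^1 * 491^1 * 2027^1 = 12576067452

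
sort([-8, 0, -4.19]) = [-8, -4.19, 0]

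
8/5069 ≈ 0.00158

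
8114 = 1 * 8114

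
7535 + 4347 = 11882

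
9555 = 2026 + 7529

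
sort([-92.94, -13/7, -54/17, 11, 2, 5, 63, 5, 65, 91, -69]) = [-92.94, -69, -54/17, -13/7, 2, 5, 5, 11, 63, 65, 91]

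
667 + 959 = 1626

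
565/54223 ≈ 0.0104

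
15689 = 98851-83162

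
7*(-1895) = -13265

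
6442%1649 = 1495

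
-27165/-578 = 46 + 577/578 ≈ 47.00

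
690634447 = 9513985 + 681120462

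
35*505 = 17675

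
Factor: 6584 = 2^3*823^1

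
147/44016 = 7/2096 ≈ 0.00334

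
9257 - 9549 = -292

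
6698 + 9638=16336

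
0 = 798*0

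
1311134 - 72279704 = -70968570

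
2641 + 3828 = 6469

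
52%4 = 0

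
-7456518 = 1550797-9007315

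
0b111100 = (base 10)60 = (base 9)66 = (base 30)20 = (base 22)2g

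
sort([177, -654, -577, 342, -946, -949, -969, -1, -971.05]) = [-971.05, -969, -949, -946, -654, -577, -1, 177, 342]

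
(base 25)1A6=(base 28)13D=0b1101110001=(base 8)1561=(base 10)881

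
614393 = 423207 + 191186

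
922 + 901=1823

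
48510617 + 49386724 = 97897341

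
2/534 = 1/267 ≈ 0.00375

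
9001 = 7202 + 1799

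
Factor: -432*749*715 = -1*2^4*3^3*5^1*7^1*11^1*13^1*107^1 = -231351120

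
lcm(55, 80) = 880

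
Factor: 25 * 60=2^2 * 3^1 * 5^3=1500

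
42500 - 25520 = 16980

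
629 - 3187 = -2558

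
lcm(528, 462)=3696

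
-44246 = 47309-91555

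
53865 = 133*405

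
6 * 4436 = 26616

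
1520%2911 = 1520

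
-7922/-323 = 24+10/19 ≈ 24.53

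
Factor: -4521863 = -1*4521863^1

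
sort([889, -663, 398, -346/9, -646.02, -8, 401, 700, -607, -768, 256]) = [-768, -663, -646.02, -607, -346/9, -8, 256, 398, 401, 700, 889]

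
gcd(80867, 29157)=1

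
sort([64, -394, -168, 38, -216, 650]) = [-394, -216, -168, 38, 64, 650]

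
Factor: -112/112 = -1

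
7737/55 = 140 + 37/55 ≈ 140.67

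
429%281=148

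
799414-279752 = 519662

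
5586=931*6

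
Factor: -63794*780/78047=-1*2^3*3^1*5^1*13^1*17^(-1)*167^1*191^1*4591^(-1)=-49759320/78047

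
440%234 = 206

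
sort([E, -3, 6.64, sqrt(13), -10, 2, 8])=[-10, -3, 2, E, sqrt(13), 6.64, 8]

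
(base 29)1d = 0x2a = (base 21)20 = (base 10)42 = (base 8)52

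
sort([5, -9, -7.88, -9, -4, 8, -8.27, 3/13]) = [-9, -9, -8.27, -7.88, -4, 3/13, 5, 8]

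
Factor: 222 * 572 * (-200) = -1 * 2^6 * 3^1 * 5^2 * 11^1 * 13^1 * 37^1 = -25396800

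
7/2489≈0.00281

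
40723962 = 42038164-1314202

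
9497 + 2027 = 11524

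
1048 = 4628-3580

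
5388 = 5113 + 275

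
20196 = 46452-26256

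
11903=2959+8944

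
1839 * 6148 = 11306172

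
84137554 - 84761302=-623748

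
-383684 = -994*386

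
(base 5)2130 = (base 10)290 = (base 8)442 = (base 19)f5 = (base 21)dh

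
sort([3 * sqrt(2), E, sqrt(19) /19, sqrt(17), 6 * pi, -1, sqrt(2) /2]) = [-1, sqrt(19) /19, sqrt(2) /2, E, sqrt(17), 3 * sqrt(2), 6 * pi]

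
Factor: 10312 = 2^3 * 1289^1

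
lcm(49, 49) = 49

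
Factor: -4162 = -1*2^1*2081^1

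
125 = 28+97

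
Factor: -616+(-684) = -1 * 2^2 * 5^2 * 13^1 = -1300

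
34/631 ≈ 0.0539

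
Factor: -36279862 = -1*2^1*18139931^1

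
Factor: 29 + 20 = 7^2 = 49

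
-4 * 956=-3824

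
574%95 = 4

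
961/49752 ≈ 0.0193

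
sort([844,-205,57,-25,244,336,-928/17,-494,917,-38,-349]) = [-494,-349,-205,-928/17,-38,-25,57,244,336,844,917]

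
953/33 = 28 + 29/33 ≈ 28.88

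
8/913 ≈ 0.00876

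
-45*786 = -35370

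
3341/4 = 835 + 1/4 = 835.25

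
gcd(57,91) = 1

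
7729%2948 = 1833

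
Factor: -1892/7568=-1*2^(-2)=-1/4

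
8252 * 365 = 3011980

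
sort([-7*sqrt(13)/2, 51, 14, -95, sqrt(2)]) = [-95, -7*sqrt(13)/2, sqrt(2), 14, 51]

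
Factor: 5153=5153^1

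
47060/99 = 475 + 35/99 ≈ 475.35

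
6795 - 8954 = -2159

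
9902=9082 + 820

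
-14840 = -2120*7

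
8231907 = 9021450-789543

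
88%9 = 7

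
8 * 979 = 7832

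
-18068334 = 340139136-358207470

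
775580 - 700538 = 75042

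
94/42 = 2 + 5/21 ≈ 2.24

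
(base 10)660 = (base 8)1224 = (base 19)1fe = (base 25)11a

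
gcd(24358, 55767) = 641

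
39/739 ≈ 0.0528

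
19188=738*26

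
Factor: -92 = -1*2^2*23^1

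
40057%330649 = 40057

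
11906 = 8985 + 2921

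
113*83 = 9379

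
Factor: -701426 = -1 * 2^1 * 11^1 * 31883^1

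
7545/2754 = 2+679/918 ≈ 2.74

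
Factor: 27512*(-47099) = -1*2^3*13^1*19^1*181^1*3623^1 = -1295787688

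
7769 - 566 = 7203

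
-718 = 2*(-359)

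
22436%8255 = 5926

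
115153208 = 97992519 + 17160689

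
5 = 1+4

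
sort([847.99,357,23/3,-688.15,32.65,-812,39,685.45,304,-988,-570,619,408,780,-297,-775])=[-988,-812,-775,-688.15,-570,-297,23/3,32.65,39,304,357,408,619,685.45,780,847.99]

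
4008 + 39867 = 43875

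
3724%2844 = 880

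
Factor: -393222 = -1*2^1*3^1*65537^1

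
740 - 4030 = -3290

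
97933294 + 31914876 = 129848170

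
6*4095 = 24570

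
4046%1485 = 1076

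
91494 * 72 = 6587568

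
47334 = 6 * 7889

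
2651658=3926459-1274801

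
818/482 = 1 + 168/241 ≈ 1.70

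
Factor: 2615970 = 2^1 * 3^1 * 5^1 * 7^1 * 12457^1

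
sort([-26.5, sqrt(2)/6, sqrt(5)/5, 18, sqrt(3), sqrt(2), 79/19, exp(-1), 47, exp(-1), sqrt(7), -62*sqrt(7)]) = [-62*sqrt(7), -26.5, sqrt(2)/6, exp(-1), exp(-1), sqrt(5)/5, sqrt(2), sqrt(3), sqrt(7), 79/19, 18, 47]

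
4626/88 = 2313/44 ≈ 52.57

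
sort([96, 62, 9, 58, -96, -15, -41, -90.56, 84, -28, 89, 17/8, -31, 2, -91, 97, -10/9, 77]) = [-96, -91, -90.56, -41, -31, -28, -15, -10/9, 2, 17/8, 9, 58, 62, 77, 84, 89, 96, 97]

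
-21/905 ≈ -0.0232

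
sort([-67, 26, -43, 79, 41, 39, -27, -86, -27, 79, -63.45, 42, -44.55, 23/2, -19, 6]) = [-86, -67, -63.45, -44.55, -43, -27, -27, -19, 6, 23/2, 26, 39, 41, 42, 79, 79]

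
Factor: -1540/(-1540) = 1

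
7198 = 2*3599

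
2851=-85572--88423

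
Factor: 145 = 5^1 * 29^1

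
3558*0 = 0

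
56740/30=5674/3 ≈ 1891.33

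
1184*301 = 356384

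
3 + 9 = 12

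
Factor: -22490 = -1*2^1*5^1*13^1*173^1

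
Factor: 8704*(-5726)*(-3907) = 2^10*7^1*17^1*409^1*3907^1 = 194721379328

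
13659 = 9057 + 4602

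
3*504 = 1512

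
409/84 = 4 + 73/84 ≈ 4.87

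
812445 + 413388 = 1225833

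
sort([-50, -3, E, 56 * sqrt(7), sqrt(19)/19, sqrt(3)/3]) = [-50, -3, sqrt(19)/19, sqrt(3)/3, E, 56 * sqrt(7)]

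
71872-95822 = -23950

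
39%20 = 19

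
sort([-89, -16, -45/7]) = [-89, -16, -45/7]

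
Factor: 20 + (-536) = -1 * 2^2 * 3^1 * 43^1 = -516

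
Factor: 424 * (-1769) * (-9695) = 2^3 * 5^1 * 7^1 * 29^1 * 53^1 * 61^1 * 277^1 = 7271792920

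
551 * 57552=31711152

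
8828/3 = 2942 + 2/3 ≈ 2942.67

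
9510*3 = 28530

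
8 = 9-1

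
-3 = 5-8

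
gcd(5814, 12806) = 38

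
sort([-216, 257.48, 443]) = [-216, 257.48, 443]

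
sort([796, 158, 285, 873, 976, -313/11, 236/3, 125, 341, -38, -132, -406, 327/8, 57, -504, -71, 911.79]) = [-504, -406, -132, -71, -38, -313/11, 327/8, 57, 236/3, 125, 158, 285, 341, 796, 873, 911.79, 976]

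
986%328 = 2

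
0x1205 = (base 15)1578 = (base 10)4613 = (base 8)11005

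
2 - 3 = -1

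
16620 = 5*3324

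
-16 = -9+-7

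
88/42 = 44/21 ≈ 2.10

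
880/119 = 7 + 47/119 ≈ 7.39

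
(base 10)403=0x193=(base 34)bt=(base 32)cj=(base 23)hc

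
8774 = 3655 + 5119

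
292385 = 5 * 58477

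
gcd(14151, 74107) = 1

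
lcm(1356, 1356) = 1356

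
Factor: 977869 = 673^1 * 1453^1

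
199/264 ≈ 0.754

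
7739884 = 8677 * 892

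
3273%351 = 114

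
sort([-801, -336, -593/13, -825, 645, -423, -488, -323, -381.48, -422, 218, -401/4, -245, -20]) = [-825, -801, -488, -423, -422, -381.48, -336, -323, -245, -401/4, -593/13, -20, 218, 645]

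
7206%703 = 176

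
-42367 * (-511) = 21649537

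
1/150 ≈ 0.00667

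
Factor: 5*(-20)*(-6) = 2^3*3^1*5^2 = 600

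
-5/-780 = 1/156 ≈ 0.00641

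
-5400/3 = -1800 = -1800.00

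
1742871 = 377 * 4623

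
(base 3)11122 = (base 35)3k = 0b1111101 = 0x7d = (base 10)125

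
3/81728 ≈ 0.0000367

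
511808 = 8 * 63976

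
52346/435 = 120 + 146/435 ≈ 120.34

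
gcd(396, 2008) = 4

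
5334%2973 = 2361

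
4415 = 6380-1965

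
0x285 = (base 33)ji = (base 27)no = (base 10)645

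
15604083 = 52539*297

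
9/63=1/7 ≈ 0.143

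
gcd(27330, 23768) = 2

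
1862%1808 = 54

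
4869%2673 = 2196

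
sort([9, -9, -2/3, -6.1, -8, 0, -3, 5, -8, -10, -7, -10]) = [-10, -10, -9, -8, -8, -7, -6.1, -3, -2/3, 0, 5, 9]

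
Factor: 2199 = 3^1*733^1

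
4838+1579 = 6417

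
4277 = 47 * 91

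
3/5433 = 1/1811 ≈ 0.000552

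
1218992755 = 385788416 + 833204339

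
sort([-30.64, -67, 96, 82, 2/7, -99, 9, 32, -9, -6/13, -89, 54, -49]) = [-99, -89, -67, -49, -30.64, -9, -6/13, 2/7, 9, 32, 54, 82, 96]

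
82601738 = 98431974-15830236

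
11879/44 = 269 + 43/44 ≈ 269.98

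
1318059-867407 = 450652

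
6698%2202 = 92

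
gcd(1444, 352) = 4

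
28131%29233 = 28131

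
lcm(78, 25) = 1950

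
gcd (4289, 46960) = 1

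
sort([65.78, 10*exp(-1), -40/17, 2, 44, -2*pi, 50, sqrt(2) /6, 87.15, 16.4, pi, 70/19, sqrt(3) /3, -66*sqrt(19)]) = [-66*sqrt(19), -2*pi, -40/17, sqrt(2) /6, sqrt(3) /3, 2, pi, 10*exp(-1), 70/19, 16.4, 44, 50, 65.78, 87.15]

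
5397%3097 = 2300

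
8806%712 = 262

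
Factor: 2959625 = 5^3 * 23677^1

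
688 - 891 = -203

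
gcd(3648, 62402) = 2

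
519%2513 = 519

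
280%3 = 1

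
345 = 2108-1763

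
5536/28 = 197 + 5/7 ≈ 197.71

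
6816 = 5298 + 1518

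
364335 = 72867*5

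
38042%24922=13120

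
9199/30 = 306+19/30 ≈ 306.63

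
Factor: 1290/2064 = 2^(-3) * 5^1 = 5/8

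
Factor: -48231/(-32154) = 2^(-1) * 3^1 = 3/2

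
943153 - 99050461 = -98107308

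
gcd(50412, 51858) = 6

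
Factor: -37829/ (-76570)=2^ (-1) * 5^ (-1) * 11^1 * 13^ (-1) * 31^ (-1) * 181^1=1991/4030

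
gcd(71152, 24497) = 1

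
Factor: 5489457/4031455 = 3^1*5^(-1)*167^1*10957^1*806291^(-1)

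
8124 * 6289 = 51091836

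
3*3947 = 11841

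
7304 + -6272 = 1032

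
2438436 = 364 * 6699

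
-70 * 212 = -14840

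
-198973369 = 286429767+-485403136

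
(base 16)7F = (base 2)1111111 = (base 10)127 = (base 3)11201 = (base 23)5C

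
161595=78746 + 82849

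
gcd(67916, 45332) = 4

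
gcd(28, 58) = 2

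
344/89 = 3 + 77/89 ≈ 3.87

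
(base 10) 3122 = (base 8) 6062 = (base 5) 44442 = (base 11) 2389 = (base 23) 5kh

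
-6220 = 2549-8769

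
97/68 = 1+29/68 ≈ 1.43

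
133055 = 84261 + 48794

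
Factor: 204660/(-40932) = -1*5^1 = -5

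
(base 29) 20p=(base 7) 4656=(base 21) 3i6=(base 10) 1707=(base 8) 3253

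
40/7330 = 4/733 ≈ 0.00546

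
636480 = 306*2080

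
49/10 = 4 + 9/10 = 4.90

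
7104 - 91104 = -84000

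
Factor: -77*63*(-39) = 3^3*7^2*11^1*13^1 = 189189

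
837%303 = 231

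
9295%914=155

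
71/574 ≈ 0.124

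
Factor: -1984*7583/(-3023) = 2^6*31^1*3023^(-1)*7583^1 = 15044672/3023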